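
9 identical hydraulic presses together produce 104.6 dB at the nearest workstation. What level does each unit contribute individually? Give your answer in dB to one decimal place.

95.1 dB

9 equal contributions raise the level by 10·log₁₀ 9 = 9.542 dB, so each unit alone gives 104.6 − 9.542.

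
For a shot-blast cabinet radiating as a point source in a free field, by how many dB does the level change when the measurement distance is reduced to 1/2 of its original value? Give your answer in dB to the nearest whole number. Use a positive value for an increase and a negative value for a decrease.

+6 dB

A point source loses 6 dB per doubling of distance; generally ΔL = −20·log₁₀(r₂/r₁).
ΔL = −20·log₁₀(0.5) = +6.02 dB.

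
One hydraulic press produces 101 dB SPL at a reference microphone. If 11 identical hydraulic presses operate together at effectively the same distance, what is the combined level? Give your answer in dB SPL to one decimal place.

With 11 equal, uncorrelated contributions the intensity is 11× that of one unit, giving a rise of 10·log₁₀ 11.
L_total = 101 + 10·log₁₀(11) = 101 + 10.414 = 111.41 dB SPL.

111.4 dB SPL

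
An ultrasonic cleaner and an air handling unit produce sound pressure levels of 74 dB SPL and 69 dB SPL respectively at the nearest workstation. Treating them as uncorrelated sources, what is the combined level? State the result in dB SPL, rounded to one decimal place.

For uncorrelated sources the intensities add, so convert each level to linear form, sum, and take 10·log₁₀ of the total.
Σ 10^(L/10) = 10^(74/10) + 10^(69/10) = 3.306e+07.
L_total = 10·log₁₀(3.306e+07) = 75.19 dB SPL.

75.2 dB SPL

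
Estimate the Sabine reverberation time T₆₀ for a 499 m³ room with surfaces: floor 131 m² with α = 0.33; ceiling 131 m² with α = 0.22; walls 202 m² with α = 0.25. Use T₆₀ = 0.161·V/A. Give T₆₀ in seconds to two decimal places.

A = Σ Sᵢαᵢ = 131·0.33 + 131·0.22 + 202·0.25 = 122.55 m².
T₆₀ = 0.161 × 499 / 122.55 = 0.656 s.

0.66 s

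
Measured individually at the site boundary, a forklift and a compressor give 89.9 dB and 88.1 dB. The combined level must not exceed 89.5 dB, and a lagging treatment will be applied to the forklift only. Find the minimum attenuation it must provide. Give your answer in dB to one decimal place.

Everything except the forklift sums to 10^(88.1/10) = 6.457e+08 in linear terms, 88.10 dB.
To meet 89.5 dB overall, the treated forklift may contribute at most 10^(89.5/10) − 6.457e+08 = 2.456e+08, i.e. 83.90 dB.
So the forklift must be reduced from 89.9 to 83.90 dB: IL = 6.00 dB.

6.0 dB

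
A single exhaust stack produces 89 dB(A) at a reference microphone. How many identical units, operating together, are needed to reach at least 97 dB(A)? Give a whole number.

7

Need L₁ + 10·log₁₀ N ≥ 97, i.e. log₁₀ N ≥ 0.80.
N ≥ 10^(8.0/10) = 6.310, so N = 7.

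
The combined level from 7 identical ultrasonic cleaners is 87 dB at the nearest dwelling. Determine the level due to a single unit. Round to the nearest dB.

For N identical incoherent sources L_total = L₁ + 10·log₁₀ N, so L₁ = 87 − 10·log₁₀(7) = 87 − 8.451.

79 dB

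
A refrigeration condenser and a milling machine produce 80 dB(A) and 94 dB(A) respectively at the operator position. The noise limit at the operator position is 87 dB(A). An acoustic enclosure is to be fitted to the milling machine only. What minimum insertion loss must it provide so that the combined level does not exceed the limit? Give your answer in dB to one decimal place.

8.0 dB

Fixed contribution from the other source: Σ 10^(L/10) = 10^(80/10) = 1.000e+08 (80.00 dB(A)).
The limit corresponds to 10^(87/10) = 5.012e+08; subtracting the fixed part leaves 4.012e+08 for the milling machine, i.e. 86.03 dB(A).
Required insertion loss = 94 − 86.03 = 7.97 dB.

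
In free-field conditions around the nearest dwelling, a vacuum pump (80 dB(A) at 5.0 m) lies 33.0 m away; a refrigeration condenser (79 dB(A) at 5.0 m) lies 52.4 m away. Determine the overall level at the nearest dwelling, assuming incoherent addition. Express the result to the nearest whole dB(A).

First find each source's level at the receiver (point-source: −20·log₁₀(r/r_ref)), then combine on an intensity basis.
vacuum pump: 80 − 20·log₁₀(33.0/5.0) = 80 − 16.39 = 63.61 dB(A).
refrigeration condenser: 79 − 20·log₁₀(52.4/5.0) = 79 − 20.41 = 58.59 dB(A).
Σ 10^(L/10) = 3.019e+06 → L_total = 10·log₁₀(3.019e+06) = 64.80 dB(A).

65 dB(A)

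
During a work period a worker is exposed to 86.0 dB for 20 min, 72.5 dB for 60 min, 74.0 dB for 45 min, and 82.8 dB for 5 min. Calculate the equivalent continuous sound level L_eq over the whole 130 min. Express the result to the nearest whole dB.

79 dB

L_eq = 10·log₁₀[(1/T)·Σ tᵢ·10^(Lᵢ/10)] with T = 130 min.
Σ tᵢ·10^(Lᵢ/10) = 20·10^(86.0/10) + 60·10^(72.5/10) + 45·10^(74.0/10) + 5·10^(82.8/10) = 1.111e+10.
L_eq = 10·log₁₀(1.111e+10/130) = 79.32 dB.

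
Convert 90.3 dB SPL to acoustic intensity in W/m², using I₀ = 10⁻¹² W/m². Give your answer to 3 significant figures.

I/I₀ = 10^(90.3/10) = 1.072e+09, so I = 1.072e+09 × 10⁻¹² W/m².

0.00107 W/m²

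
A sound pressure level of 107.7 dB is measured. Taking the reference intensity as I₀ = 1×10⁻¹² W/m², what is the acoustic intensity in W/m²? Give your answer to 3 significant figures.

L = 10·log₁₀(I/I₀) ⇒ I = I₀·10^(L/10) = 10⁻¹² × 10^10.77.

0.0589 W/m²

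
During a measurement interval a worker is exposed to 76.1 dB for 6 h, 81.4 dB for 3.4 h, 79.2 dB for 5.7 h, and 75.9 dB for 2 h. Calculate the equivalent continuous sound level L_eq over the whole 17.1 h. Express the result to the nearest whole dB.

L_eq = 10·log₁₀[(1/T)·Σ tᵢ·10^(Lᵢ/10)] with T = 17.1 h.
Σ tᵢ·10^(Lᵢ/10) = 6·10^(76.1/10) + 3.4·10^(81.4/10) + 5.7·10^(79.2/10) + 2·10^(75.9/10) = 1.266e+09.
L_eq = 10·log₁₀(1.266e+09/17.1) = 78.69 dB.

79 dB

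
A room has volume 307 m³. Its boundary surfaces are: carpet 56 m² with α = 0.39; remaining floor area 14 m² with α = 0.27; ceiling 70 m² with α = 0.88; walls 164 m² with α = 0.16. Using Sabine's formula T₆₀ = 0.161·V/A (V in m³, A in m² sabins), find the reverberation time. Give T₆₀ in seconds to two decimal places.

Summing Sᵢαᵢ: 56·0.39 + 14·0.27 + 70·0.88 + 164·0.16 = 113.46 m².
T₆₀ = 0.161 × 307 / 113.46 = 0.436 s.

0.44 s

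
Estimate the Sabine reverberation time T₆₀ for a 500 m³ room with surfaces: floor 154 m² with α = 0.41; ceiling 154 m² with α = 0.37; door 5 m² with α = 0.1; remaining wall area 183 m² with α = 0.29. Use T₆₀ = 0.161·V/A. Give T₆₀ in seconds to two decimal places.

0.46 s

Total absorption A = 154·0.41 + 154·0.37 + 5·0.1 + 183·0.29 = 173.69 m² sabins.
T₆₀ = 0.161 × 500 / 173.69 = 0.463 s.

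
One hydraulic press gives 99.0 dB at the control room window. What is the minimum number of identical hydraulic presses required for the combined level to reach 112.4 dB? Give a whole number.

N identical sources give L₁ + 10·log₁₀ N, so require 10·log₁₀ N ≥ 112.4 − 99.0 = 13.4 dB.
N ≥ 10^(13.4/10) = 21.878, so N = 22.

22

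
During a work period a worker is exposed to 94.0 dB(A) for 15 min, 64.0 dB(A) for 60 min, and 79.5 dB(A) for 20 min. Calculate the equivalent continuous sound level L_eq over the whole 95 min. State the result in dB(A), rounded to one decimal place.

86.2 dB(A)

The energy average is taken in the linear domain: L_eq = 10·log₁₀[(Σ tᵢ·10^(Lᵢ/10))/T], T = 95 min.
Σ tᵢ·10^(Lᵢ/10) = 15·10^(94.0/10) + 60·10^(64.0/10) + 20·10^(79.5/10) = 3.961e+10.
L_eq = 10·log₁₀(3.961e+10/95) = 86.20 dB(A).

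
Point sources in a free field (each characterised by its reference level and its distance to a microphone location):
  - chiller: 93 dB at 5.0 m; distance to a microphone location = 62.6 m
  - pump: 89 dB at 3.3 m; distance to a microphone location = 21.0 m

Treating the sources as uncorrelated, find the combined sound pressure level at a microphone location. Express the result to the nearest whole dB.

First find each source's level at the receiver (point-source: −20·log₁₀(r/r_ref)), then combine on an intensity basis.
chiller: 93 − 20·log₁₀(62.6/5.0) = 93 − 21.95 = 71.05 dB.
pump: 89 − 20·log₁₀(21.0/3.3) = 89 − 16.07 = 72.93 dB.
Σ 10^(L/10) = 3.234e+07 → L_total = 10·log₁₀(3.234e+07) = 75.10 dB.

75 dB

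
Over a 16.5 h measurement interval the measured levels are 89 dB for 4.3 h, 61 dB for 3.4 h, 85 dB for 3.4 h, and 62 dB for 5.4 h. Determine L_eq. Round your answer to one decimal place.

84.4 dB

L_eq = 10·log₁₀[(1/T)·Σ tᵢ·10^(Lᵢ/10)] with T = 16.5 h.
Σ tᵢ·10^(Lᵢ/10) = 4.3·10^(89/10) + 3.4·10^(61/10) + 3.4·10^(85/10) + 5.4·10^(62/10) = 4.504e+09.
L_eq = 10·log₁₀(4.504e+09/16.5) = 84.36 dB.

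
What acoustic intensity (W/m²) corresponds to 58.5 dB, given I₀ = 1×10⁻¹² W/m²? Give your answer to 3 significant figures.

I/I₀ = 10^(58.5/10) = 7.079e+05, so I = 7.079e+05 × 10⁻¹² W/m².

7.08e-07 W/m²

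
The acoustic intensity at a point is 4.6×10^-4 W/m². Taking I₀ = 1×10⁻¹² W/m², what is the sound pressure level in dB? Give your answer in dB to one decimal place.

86.6 dB

L = 10·log₁₀(I/I₀) = 10·log₁₀(4.6×10^-4/10⁻¹²) = 10·log₁₀(4.6×10^8).
L = 10·(0.6628 + 8) = 86.63 dB.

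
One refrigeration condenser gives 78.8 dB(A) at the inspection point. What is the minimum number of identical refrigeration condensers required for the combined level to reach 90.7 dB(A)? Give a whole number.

16

Need L₁ + 10·log₁₀ N ≥ 90.7, i.e. log₁₀ N ≥ 1.19.
N ≥ 10^(11.9/10) = 15.488, so N = 16.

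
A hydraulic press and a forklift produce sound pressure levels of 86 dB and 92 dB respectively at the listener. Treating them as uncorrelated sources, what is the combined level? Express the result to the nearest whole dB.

93 dB

Incoherent sources combine by intensity addition: L_total = 10·log₁₀(Σ 10^(L_i/10)).
Σ 10^(L/10) = 10^(86/10) + 10^(92/10) = 1.983e+09.
L_total = 10·log₁₀(1.983e+09) = 92.97 dB.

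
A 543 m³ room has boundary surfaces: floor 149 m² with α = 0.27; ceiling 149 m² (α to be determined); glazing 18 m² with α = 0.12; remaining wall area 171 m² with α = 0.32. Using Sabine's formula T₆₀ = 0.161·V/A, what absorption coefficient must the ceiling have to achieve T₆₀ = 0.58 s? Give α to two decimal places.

0.36

Required total absorption A = 0.161·543/0.58 = 150.73 m².
Absorption from the other surfaces = 149·0.27 + 18·0.12 + 171·0.32 = 97.11 m², so the ceiling must supply 53.62 m² over 149 m².
α = 53.62/149 = 0.360.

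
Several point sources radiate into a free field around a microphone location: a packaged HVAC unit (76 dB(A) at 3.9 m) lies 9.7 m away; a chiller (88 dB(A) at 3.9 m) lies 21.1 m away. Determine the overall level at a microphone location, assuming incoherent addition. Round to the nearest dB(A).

74 dB(A)

First find each source's level at the receiver (point-source: −20·log₁₀(r/r_ref)), then combine on an intensity basis.
packaged HVAC unit: 76 − 20·log₁₀(9.7/3.9) = 76 − 7.91 = 68.09 dB(A).
chiller: 88 − 20·log₁₀(21.1/3.9) = 88 − 14.66 = 73.34 dB(A).
Σ 10^(L/10) = 2.799e+07 → L_total = 10·log₁₀(2.799e+07) = 74.47 dB(A).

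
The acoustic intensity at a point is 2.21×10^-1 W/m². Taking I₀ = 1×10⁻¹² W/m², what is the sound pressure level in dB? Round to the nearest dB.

I/I₀ = 2.21×10^-1/10⁻¹² = 2.21×10^11, and L = 10·log₁₀(I/I₀).
L = 10·(0.3444 + 11) = 113.44 dB.

113 dB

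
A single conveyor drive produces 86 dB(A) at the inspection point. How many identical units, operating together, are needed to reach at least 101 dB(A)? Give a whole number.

32

Need L₁ + 10·log₁₀ N ≥ 101, i.e. log₁₀ N ≥ 1.50.
N ≥ 10^(15.0/10) = 31.623, so N = 32.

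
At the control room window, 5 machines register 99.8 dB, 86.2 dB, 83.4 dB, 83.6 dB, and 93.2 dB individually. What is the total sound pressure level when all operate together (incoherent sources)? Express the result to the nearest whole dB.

101 dB

Incoherent sources combine by intensity addition: L_total = 10·log₁₀(Σ 10^(L_i/10)).
Σ 10^(L/10) = 10^(99.8/10) + 10^(86.2/10) + 10^(83.4/10) + 10^(83.6/10) + 10^(93.2/10) = 1.250e+10.
L_total = 10·log₁₀(1.250e+10) = 100.97 dB.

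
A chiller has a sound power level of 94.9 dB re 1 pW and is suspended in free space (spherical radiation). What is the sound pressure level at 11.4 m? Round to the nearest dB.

63 dB

The power spreads over a sphere of area 4π·r², so L_p = L_w − 10·log₁₀(4π·r²).
4π·r² = 1633 m², 10·log₁₀ of that is 32.130 dB.
L_p = 94.9 − 32.130 = 62.77 dB.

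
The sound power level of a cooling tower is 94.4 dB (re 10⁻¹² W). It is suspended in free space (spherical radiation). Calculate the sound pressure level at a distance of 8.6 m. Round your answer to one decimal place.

64.7 dB

The power spreads over a sphere of area 4π·r², so L_p = L_w − 10·log₁₀(4π·r²).
4π·r² = 929.4 m², 10·log₁₀ of that is 29.682 dB.
L_p = 94.4 − 29.682 = 64.72 dB.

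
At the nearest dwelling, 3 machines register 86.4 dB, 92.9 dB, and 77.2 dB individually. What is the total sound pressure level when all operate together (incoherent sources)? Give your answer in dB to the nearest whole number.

Incoherent sources combine by intensity addition: L_total = 10·log₁₀(Σ 10^(L_i/10)).
Σ 10^(L/10) = 10^(86.4/10) + 10^(92.9/10) + 10^(77.2/10) = 2.439e+09.
L_total = 10·log₁₀(2.439e+09) = 93.87 dB.

94 dB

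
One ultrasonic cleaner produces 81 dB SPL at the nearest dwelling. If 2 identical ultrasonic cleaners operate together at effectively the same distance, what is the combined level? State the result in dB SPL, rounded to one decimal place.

L_total = L₁ + 10·log₁₀ N for N identical incoherent sources.
L_total = 81 + 10·log₁₀(2) = 81 + 3.010 = 84.01 dB SPL.

84.0 dB SPL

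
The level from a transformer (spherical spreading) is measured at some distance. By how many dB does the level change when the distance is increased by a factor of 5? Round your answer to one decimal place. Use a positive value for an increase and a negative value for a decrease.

-14.0 dB

A point source loses 6 dB per doubling of distance; generally ΔL = −20·log₁₀(r₂/r₁).
ΔL = −20·log₁₀(5) = -13.98 dB.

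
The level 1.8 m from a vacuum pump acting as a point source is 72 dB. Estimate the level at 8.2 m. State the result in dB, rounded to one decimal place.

For a point source, L₂ = L₁ − 20·log₁₀(r₂/r₁).
L₂ = 72 − 20·log₁₀(8.2/1.8) = 72 − 13.171 = 58.83 dB.

58.8 dB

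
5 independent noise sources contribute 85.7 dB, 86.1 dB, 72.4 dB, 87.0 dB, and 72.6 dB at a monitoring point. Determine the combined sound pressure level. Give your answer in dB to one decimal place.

Incoherent sources combine by intensity addition: L_total = 10·log₁₀(Σ 10^(L_i/10)).
Σ 10^(L/10) = 10^(85.7/10) + 10^(86.1/10) + 10^(72.4/10) + 10^(87.0/10) + 10^(72.6/10) = 1.316e+09.
L_total = 10·log₁₀(1.316e+09) = 91.19 dB.

91.2 dB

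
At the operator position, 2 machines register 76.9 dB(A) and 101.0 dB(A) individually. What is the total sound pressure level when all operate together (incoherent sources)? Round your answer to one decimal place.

Incoherent sources combine by intensity addition: L_total = 10·log₁₀(Σ 10^(L_i/10)).
Σ 10^(L/10) = 10^(76.9/10) + 10^(101.0/10) = 1.264e+10.
L_total = 10·log₁₀(1.264e+10) = 101.02 dB(A).

101.0 dB(A)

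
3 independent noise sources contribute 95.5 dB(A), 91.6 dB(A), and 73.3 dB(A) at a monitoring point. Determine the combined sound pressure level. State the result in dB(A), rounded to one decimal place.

97.0 dB(A)

Incoherent sources combine by intensity addition: L_total = 10·log₁₀(Σ 10^(L_i/10)).
Σ 10^(L/10) = 10^(95.5/10) + 10^(91.6/10) + 10^(73.3/10) = 5.015e+09.
L_total = 10·log₁₀(5.015e+09) = 97.00 dB(A).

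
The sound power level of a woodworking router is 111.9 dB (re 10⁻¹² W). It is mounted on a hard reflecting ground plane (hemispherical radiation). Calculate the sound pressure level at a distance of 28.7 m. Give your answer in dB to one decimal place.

74.8 dB

The power spreads over a hemisphere of area 2π·r², so L_p = L_w − 10·log₁₀(2π·r²).
2π·r² = 5175 m², 10·log₁₀ of that is 37.139 dB.
L_p = 111.9 − 37.139 = 74.76 dB.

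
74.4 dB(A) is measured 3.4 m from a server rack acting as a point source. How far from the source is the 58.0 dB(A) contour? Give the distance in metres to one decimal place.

Point-source spreading drops the level by 20·log₁₀(r₂/r₁); inverting, r₂/r₁ = 10^(ΔL/20).
r₂ = 3.4·10^((74.4−58.0)/20) = 3.4·10^(16.4/20) = 22.46 m.

22.5 m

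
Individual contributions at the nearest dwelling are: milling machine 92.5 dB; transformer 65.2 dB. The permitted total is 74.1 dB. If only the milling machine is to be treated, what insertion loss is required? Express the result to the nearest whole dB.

19 dB

Fixed contribution from the other source: Σ 10^(L/10) = 10^(65.2/10) = 3.311e+06 (65.20 dB).
The limit corresponds to 10^(74.1/10) = 2.570e+07; subtracting the fixed part leaves 2.239e+07 for the milling machine, i.e. 73.50 dB.
So the milling machine must be reduced from 92.5 to 73.50 dB: IL = 19.00 dB.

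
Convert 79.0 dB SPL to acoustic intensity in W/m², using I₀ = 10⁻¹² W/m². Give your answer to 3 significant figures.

7.94e-05 W/m²

L = 10·log₁₀(I/I₀) ⇒ I = I₀·10^(L/10) = 10⁻¹² × 10^7.90.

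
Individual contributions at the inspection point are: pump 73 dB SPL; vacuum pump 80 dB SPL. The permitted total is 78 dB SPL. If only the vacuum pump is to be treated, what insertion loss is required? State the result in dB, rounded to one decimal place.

3.7 dB

Everything except the vacuum pump sums to 10^(73/10) = 1.995e+07 in linear terms, 73.00 dB SPL.
To meet 78 dB SPL overall, the treated vacuum pump may contribute at most 10^(78/10) − 1.995e+07 = 4.314e+07, i.e. 76.35 dB SPL.
So the vacuum pump must be reduced from 80 to 76.35 dB SPL: IL = 3.65 dB.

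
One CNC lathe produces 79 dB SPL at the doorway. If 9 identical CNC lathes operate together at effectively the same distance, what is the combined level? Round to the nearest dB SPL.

89 dB SPL

N identical incoherent sources raise the level by 10·log₁₀ N.
L_total = 79 + 10·log₁₀(9) = 79 + 9.542 = 88.54 dB SPL.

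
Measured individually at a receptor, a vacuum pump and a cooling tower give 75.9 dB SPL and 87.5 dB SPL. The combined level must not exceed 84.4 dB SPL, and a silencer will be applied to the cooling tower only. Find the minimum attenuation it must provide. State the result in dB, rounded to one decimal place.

Everything except the cooling tower sums to 10^(75.9/10) = 3.890e+07 in linear terms, 75.90 dB SPL.
To meet 84.4 dB SPL overall, the treated cooling tower may contribute at most 10^(84.4/10) − 3.890e+07 = 2.365e+08, i.e. 83.74 dB SPL.
Required insertion loss = 87.5 − 83.74 = 3.76 dB.

3.8 dB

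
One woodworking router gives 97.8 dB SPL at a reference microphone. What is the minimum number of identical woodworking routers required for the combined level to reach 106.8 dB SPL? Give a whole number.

Need L₁ + 10·log₁₀ N ≥ 106.8, i.e. log₁₀ N ≥ 0.90.
N ≥ 10^(9.0/10) = 7.943, so N = 8.

8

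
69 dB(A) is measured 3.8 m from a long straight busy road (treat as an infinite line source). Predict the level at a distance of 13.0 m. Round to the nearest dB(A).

64 dB(A)

For a line source, L₂ = L₁ − 10·log₁₀(r₂/r₁).
L₂ = 69 − 10·log₁₀(13.0/3.8) = 69 − 5.342 = 63.66 dB(A).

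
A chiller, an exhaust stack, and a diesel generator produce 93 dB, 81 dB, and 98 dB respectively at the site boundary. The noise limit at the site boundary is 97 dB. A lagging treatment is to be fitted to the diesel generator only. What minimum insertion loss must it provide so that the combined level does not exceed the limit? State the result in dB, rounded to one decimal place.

3.4 dB

The untreated sources together contribute 10^(93/10) + 10^(81/10) = 2.121e+09, i.e. 93.27 dB.
The limit corresponds to 10^(97/10) = 5.012e+09; subtracting the fixed part leaves 2.891e+09 for the diesel generator, i.e. 94.61 dB.
Required insertion loss = 98 − 94.61 = 3.39 dB.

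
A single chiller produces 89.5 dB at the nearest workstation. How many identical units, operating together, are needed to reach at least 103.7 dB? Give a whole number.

27

N identical sources give L₁ + 10·log₁₀ N, so require 10·log₁₀ N ≥ 103.7 − 89.5 = 14.2 dB.
N ≥ 10^(14.2/10) = 26.303, so N = 27.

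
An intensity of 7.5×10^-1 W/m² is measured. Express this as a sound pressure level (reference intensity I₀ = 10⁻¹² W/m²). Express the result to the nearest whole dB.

119 dB

I/I₀ = 7.5×10^-1/10⁻¹² = 7.5×10^11, and L = 10·log₁₀(I/I₀).
L = 10·(0.8751 + 11) = 118.75 dB.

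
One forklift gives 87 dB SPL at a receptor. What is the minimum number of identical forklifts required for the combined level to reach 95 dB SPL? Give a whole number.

7

N identical sources give L₁ + 10·log₁₀ N, so require 10·log₁₀ N ≥ 95 − 87 = 8.0 dB.
N ≥ 10^(8.0/10) = 6.310, so N = 7.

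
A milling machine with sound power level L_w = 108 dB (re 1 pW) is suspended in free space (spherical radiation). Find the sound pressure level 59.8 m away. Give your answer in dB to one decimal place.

L_p = L_w − 10·log₁₀(4π·r²) with r = 59.8 m.
4π·r² = 4.494e+04 m², 10·log₁₀ of that is 46.526 dB.
L_p = 108 − 46.526 = 61.47 dB.

61.5 dB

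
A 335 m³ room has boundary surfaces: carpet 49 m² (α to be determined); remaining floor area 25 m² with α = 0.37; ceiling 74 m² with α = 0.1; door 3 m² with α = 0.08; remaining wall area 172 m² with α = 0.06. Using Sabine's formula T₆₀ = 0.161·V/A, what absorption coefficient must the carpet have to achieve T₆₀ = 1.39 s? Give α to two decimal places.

0.24

Required total absorption A = 0.161·335/1.39 = 38.80 m².
Absorption from the other surfaces = 25·0.37 + 74·0.1 + 3·0.08 + 172·0.06 = 27.21 m², so the carpet must supply 11.59 m² over 49 m².
α = 11.59/49 = 0.237.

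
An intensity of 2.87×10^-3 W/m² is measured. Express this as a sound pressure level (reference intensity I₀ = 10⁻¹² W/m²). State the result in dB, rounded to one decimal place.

94.6 dB

I/I₀ = 2.87×10^-3/10⁻¹² = 2.87×10^9, and L = 10·log₁₀(I/I₀).
L = 10·(0.4579 + 9) = 94.58 dB.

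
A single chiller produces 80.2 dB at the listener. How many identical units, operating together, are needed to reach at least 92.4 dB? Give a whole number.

The shortfall is 92.4 − 80.2 = 12.2 dB, and N units add 10·log₁₀ N, so need 10·log₁₀ N ≥ 12.2.
N ≥ 10^(12.2/10) = 16.596, so N = 17.

17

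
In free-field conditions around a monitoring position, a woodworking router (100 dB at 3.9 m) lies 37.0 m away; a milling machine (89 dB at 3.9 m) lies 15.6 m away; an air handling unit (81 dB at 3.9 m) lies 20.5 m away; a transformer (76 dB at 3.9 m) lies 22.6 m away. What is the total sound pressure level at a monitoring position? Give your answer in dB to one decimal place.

Apply inverse-square spreading to bring every level to the receiver, then sum 10^(L/10).
woodworking router: 100 − 20·log₁₀(37.0/3.9) = 100 − 19.54 = 80.46 dB.
milling machine: 89 − 20·log₁₀(15.6/3.9) = 89 − 12.04 = 76.96 dB.
air handling unit: 81 − 20·log₁₀(20.5/3.9) = 81 − 14.41 = 66.59 dB.
transformer: 76 − 20·log₁₀(22.6/3.9) = 76 − 15.26 = 60.74 dB.
Σ 10^(L/10) = 1.665e+08 → L_total = 10·log₁₀(1.665e+08) = 82.21 dB.

82.2 dB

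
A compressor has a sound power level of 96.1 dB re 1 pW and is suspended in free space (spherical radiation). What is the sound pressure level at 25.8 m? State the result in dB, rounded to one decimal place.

L_p = L_w − 10·log₁₀(4π·r²) with r = 25.8 m.
4π·r² = 8365 m², 10·log₁₀ of that is 39.224 dB.
L_p = 96.1 − 39.224 = 56.88 dB.

56.9 dB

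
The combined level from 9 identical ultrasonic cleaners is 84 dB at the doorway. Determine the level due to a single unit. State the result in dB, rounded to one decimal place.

74.5 dB

Dividing the total intensity by 9 lowers the level by 10·log₁₀ 9 = 9.542 dB: L₁ = 84 − 9.542.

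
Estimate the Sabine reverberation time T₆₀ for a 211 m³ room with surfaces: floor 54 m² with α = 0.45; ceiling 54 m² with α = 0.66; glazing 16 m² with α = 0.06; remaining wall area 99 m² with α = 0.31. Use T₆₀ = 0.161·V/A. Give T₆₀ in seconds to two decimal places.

0.37 s

A = Σ Sᵢαᵢ = 54·0.45 + 54·0.66 + 16·0.06 + 99·0.31 = 91.59 m².
T₆₀ = 0.161 × 211 / 91.59 = 0.371 s.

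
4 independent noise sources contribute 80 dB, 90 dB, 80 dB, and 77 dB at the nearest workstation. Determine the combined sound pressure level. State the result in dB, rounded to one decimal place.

91.0 dB

Incoherent sources combine by intensity addition: L_total = 10·log₁₀(Σ 10^(L_i/10)).
Σ 10^(L/10) = 10^(80/10) + 10^(90/10) + 10^(80/10) + 10^(77/10) = 1.250e+09.
L_total = 10·log₁₀(1.250e+09) = 90.97 dB.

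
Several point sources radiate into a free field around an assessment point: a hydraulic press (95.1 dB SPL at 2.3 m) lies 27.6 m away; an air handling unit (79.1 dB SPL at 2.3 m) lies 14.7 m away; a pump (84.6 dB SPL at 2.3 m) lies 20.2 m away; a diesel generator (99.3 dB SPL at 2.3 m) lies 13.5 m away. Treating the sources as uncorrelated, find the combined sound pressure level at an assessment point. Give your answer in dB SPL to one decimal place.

84.4 dB SPL

Apply inverse-square spreading to bring every level to the receiver, then sum 10^(L/10).
hydraulic press: 95.1 − 20·log₁₀(27.6/2.3) = 95.1 − 21.58 = 73.52 dB SPL.
air handling unit: 79.1 − 20·log₁₀(14.7/2.3) = 79.1 − 16.11 = 62.99 dB SPL.
pump: 84.6 − 20·log₁₀(20.2/2.3) = 84.6 − 18.87 = 65.73 dB SPL.
diesel generator: 99.3 − 20·log₁₀(13.5/2.3) = 99.3 − 15.37 = 83.93 dB SPL.
Σ 10^(L/10) = 2.753e+08 → L_total = 10·log₁₀(2.753e+08) = 84.40 dB SPL.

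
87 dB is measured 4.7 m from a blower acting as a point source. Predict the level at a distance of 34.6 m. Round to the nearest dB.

70 dB

For a point source, L₂ = L₁ − 20·log₁₀(r₂/r₁).
L₂ = 87 − 20·log₁₀(34.6/4.7) = 87 − 17.340 = 69.66 dB.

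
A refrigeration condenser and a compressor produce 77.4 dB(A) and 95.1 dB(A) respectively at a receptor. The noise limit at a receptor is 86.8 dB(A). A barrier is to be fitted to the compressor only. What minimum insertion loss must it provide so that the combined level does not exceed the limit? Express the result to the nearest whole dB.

The untreated sources together contribute 10^(77.4/10) = 5.495e+07, i.e. 77.40 dB(A).
The limit corresponds to 10^(86.8/10) = 4.786e+08; subtracting the fixed part leaves 4.237e+08 for the compressor, i.e. 86.27 dB(A).
So the compressor must be reduced from 95.1 to 86.27 dB(A): IL = 8.83 dB.

9 dB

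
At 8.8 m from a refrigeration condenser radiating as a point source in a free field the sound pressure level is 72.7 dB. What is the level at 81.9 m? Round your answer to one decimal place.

Spherical spreading from a point source gives a 20·log₁₀(r₂/r₁) drop.
L₂ = 72.7 − 20·log₁₀(81.9/8.8) = 72.7 − 19.376 = 53.32 dB.

53.3 dB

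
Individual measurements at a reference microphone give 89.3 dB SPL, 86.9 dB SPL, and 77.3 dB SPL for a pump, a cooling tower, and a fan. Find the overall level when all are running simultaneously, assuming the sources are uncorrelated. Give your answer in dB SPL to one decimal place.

91.4 dB SPL

Incoherent sources combine by intensity addition: L_total = 10·log₁₀(Σ 10^(L_i/10)).
Σ 10^(L/10) = 10^(89.3/10) + 10^(86.9/10) + 10^(77.3/10) = 1.395e+09.
L_total = 10·log₁₀(1.395e+09) = 91.44 dB SPL.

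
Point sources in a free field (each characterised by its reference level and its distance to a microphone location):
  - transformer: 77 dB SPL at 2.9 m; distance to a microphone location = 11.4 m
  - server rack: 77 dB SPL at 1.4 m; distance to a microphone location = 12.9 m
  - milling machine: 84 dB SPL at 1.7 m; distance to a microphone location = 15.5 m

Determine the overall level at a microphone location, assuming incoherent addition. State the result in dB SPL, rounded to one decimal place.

First find each source's level at the receiver (point-source: −20·log₁₀(r/r_ref)), then combine on an intensity basis.
transformer: 77 − 20·log₁₀(11.4/2.9) = 77 − 11.89 = 65.11 dB SPL.
server rack: 77 − 20·log₁₀(12.9/1.4) = 77 − 19.29 = 57.71 dB SPL.
milling machine: 84 − 20·log₁₀(15.5/1.7) = 84 − 19.20 = 64.80 dB SPL.
Σ 10^(L/10) = 6.855e+06 → L_total = 10·log₁₀(6.855e+06) = 68.36 dB SPL.

68.4 dB SPL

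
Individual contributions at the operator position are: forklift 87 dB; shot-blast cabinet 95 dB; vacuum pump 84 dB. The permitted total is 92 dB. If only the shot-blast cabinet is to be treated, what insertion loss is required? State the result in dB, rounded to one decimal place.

5.8 dB

Everything except the shot-blast cabinet sums to 10^(87/10) + 10^(84/10) = 7.524e+08 in linear terms, 88.76 dB.
The limit corresponds to 10^(92/10) = 1.585e+09; subtracting the fixed part leaves 8.325e+08 for the shot-blast cabinet, i.e. 89.20 dB.
Required insertion loss = 95 − 89.20 = 5.80 dB.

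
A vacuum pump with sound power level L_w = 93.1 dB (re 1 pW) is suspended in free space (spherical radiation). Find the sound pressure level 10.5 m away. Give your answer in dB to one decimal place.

61.7 dB

Free-field spherical radiation: L_p = L_w − 10·log₁₀(4π·r²), r = 10.5 m.
4π·r² = 1385 m², 10·log₁₀ of that is 31.416 dB.
L_p = 93.1 − 31.416 = 61.68 dB.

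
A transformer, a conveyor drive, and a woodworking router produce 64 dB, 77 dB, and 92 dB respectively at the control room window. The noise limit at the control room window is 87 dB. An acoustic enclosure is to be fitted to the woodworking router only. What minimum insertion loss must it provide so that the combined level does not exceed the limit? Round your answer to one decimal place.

The untreated sources together contribute 10^(64/10) + 10^(77/10) = 5.263e+07, i.e. 77.21 dB.
The limit corresponds to 10^(87/10) = 5.012e+08; subtracting the fixed part leaves 4.486e+08 for the woodworking router, i.e. 86.52 dB.
So the woodworking router must be reduced from 92 to 86.52 dB: IL = 5.48 dB.

5.5 dB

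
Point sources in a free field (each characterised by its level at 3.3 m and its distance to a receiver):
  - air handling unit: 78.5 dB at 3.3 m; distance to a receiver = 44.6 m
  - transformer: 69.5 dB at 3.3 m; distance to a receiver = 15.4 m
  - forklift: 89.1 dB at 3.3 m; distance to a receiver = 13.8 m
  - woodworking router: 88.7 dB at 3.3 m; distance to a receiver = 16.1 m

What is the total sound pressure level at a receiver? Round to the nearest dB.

Apply inverse-square spreading to bring every level to the receiver, then sum 10^(L/10).
air handling unit: 78.5 − 20·log₁₀(44.6/3.3) = 78.5 − 22.62 = 55.88 dB.
transformer: 69.5 − 20·log₁₀(15.4/3.3) = 69.5 − 13.38 = 56.12 dB.
forklift: 89.1 − 20·log₁₀(13.8/3.3) = 89.1 − 12.43 = 76.67 dB.
woodworking router: 88.7 − 20·log₁₀(16.1/3.3) = 88.7 − 13.77 = 74.93 dB.
Σ 10^(L/10) = 7.842e+07 → L_total = 10·log₁₀(7.842e+07) = 78.94 dB.

79 dB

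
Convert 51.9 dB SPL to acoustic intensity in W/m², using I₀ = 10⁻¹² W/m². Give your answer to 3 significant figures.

1.55e-07 W/m²

I/I₀ = 10^(51.9/10) = 1.549e+05, so I = 1.549e+05 × 10⁻¹² W/m².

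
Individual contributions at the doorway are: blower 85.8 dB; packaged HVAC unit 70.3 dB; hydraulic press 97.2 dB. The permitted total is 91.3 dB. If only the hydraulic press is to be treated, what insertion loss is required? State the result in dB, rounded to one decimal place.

7.4 dB

The untreated sources together contribute 10^(85.8/10) + 10^(70.3/10) = 3.909e+08, i.e. 85.92 dB.
To meet 91.3 dB overall, the treated hydraulic press may contribute at most 10^(91.3/10) − 3.909e+08 = 9.581e+08, i.e. 89.81 dB.
Required insertion loss = 97.2 − 89.81 = 7.39 dB.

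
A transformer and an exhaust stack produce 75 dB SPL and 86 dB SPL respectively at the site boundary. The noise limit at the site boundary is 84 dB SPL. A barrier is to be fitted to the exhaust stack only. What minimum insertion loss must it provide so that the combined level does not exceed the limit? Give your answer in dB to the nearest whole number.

3 dB

The untreated sources together contribute 10^(75/10) = 3.162e+07, i.e. 75.00 dB SPL.
To meet 84 dB SPL overall, the treated exhaust stack may contribute at most 10^(84/10) − 3.162e+07 = 2.196e+08, i.e. 83.42 dB SPL.
So the exhaust stack must be reduced from 86 to 83.42 dB SPL: IL = 2.58 dB.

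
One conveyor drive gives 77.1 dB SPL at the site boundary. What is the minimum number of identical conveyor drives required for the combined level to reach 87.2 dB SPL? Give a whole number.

11

N identical sources give L₁ + 10·log₁₀ N, so require 10·log₁₀ N ≥ 87.2 − 77.1 = 10.1 dB.
N ≥ 10^(10.1/10) = 10.233, so N = 11.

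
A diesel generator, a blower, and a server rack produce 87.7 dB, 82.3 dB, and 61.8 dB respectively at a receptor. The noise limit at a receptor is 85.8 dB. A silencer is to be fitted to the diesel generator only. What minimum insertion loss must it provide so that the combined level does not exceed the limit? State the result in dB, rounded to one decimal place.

The untreated sources together contribute 10^(82.3/10) + 10^(61.8/10) = 1.713e+08, i.e. 82.34 dB.
To meet 85.8 dB overall, the treated diesel generator may contribute at most 10^(85.8/10) − 1.713e+08 = 2.089e+08, i.e. 83.20 dB.
Required insertion loss = 87.7 − 83.20 = 4.50 dB.

4.5 dB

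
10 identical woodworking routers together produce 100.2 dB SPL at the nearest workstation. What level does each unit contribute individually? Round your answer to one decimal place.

For N identical incoherent sources L_total = L₁ + 10·log₁₀ N, so L₁ = 100.2 − 10·log₁₀(10) = 100.2 − 10.000.

90.2 dB SPL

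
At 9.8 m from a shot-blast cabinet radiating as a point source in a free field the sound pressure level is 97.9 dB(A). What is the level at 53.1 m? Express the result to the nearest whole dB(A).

Point-source attenuation: ΔL = 20·log₁₀(r₂/r₁) = 20·log₁₀(53.1/9.8) = 14.677 dB.
L₂ = 97.9 − 20·log₁₀(53.1/9.8) = 97.9 − 14.677 = 83.22 dB(A).

83 dB(A)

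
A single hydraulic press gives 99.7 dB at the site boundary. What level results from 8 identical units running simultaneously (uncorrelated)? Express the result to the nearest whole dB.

With 8 equal, uncorrelated contributions the intensity is 8× that of one unit, giving a rise of 10·log₁₀ 8.
L_total = 99.7 + 10·log₁₀(8) = 99.7 + 9.031 = 108.73 dB.

109 dB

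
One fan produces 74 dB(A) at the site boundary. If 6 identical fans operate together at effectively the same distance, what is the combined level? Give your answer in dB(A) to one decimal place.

N identical incoherent sources raise the level by 10·log₁₀ N.
L_total = 74 + 10·log₁₀(6) = 74 + 7.782 = 81.78 dB(A).

81.8 dB(A)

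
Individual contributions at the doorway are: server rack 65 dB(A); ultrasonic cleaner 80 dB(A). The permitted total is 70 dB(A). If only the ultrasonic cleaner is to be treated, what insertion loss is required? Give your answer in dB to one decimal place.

Everything except the ultrasonic cleaner sums to 10^(65/10) = 3.162e+06 in linear terms, 65.00 dB(A).
To meet 70 dB(A) overall, the treated ultrasonic cleaner may contribute at most 10^(70/10) − 3.162e+06 = 6.838e+06, i.e. 68.35 dB(A).
So the ultrasonic cleaner must be reduced from 80 to 68.35 dB(A): IL = 11.65 dB.

11.7 dB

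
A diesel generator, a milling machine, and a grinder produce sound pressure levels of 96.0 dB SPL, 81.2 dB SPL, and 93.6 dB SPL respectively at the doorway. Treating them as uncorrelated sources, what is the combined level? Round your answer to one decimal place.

For uncorrelated sources the intensities add, so convert each level to linear form, sum, and take 10·log₁₀ of the total.
Σ 10^(L/10) = 10^(96.0/10) + 10^(81.2/10) + 10^(93.6/10) = 6.404e+09.
L_total = 10·log₁₀(6.404e+09) = 98.06 dB SPL.

98.1 dB SPL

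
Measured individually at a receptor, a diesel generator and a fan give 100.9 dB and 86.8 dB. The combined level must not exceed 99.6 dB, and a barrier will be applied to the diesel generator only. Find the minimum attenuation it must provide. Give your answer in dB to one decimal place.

Everything except the diesel generator sums to 10^(86.8/10) = 4.786e+08 in linear terms, 86.80 dB.
The limit corresponds to 10^(99.6/10) = 9.120e+09; subtracting the fixed part leaves 8.641e+09 for the diesel generator, i.e. 99.37 dB.
Required insertion loss = 100.9 − 99.37 = 1.53 dB.

1.5 dB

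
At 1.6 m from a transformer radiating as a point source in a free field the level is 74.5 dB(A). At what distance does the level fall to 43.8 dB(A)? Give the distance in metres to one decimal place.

For a point source L₁ − L₂ = 20·log₁₀(r₂/r₁), so r₂ = r₁·10^((L₁−L₂)/20).
r₂ = 1.6·10^((74.5−43.8)/20) = 1.6·10^(30.7/20) = 54.84 m.

54.8 m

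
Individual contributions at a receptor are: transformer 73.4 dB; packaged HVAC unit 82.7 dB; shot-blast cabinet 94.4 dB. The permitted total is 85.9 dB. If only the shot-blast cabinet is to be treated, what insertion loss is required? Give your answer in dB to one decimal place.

11.8 dB

Everything except the shot-blast cabinet sums to 10^(73.4/10) + 10^(82.7/10) = 2.081e+08 in linear terms, 83.18 dB.
The limit corresponds to 10^(85.9/10) = 3.890e+08; subtracting the fixed part leaves 1.810e+08 for the shot-blast cabinet, i.e. 82.58 dB.
So the shot-blast cabinet must be reduced from 94.4 to 82.58 dB: IL = 11.82 dB.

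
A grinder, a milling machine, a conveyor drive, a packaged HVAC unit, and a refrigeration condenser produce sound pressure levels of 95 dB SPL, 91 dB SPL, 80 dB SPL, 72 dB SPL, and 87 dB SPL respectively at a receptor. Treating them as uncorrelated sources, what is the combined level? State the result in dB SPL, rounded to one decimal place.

97.0 dB SPL

For uncorrelated sources the intensities add, so convert each level to linear form, sum, and take 10·log₁₀ of the total.
Σ 10^(L/10) = 10^(95/10) + 10^(91/10) + 10^(80/10) + 10^(72/10) + 10^(87/10) = 5.038e+09.
L_total = 10·log₁₀(5.038e+09) = 97.02 dB SPL.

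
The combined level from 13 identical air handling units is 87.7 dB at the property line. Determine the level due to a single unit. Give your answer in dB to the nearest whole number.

77 dB

13 equal contributions raise the level by 10·log₁₀ 13 = 11.139 dB, so each unit alone gives 87.7 − 11.139.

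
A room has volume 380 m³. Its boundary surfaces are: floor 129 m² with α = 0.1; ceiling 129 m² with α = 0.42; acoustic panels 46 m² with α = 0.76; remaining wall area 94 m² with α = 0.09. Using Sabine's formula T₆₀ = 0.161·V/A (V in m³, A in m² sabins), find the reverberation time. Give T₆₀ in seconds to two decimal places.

0.55 s

Summing Sᵢαᵢ: 129·0.1 + 129·0.42 + 46·0.76 + 94·0.09 = 110.50 m².
T₆₀ = 0.161·V/A = 0.161·380/110.50 = 0.554 s.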